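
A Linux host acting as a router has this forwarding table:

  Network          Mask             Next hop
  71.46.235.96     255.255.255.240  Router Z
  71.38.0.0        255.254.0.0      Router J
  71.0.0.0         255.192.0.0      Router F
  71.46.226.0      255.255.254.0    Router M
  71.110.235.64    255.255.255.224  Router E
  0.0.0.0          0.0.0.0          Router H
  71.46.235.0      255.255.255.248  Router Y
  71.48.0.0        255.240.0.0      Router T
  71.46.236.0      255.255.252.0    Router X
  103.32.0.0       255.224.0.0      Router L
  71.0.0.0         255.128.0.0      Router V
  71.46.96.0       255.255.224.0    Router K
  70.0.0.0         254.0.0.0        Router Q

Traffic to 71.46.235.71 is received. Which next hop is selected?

Routes whose prefix contains 71.46.235.71:
  0.0.0.0/0 (default, matches everything) -> Router H
  70.0.0.0/7 (70.0.0.0 - 71.255.255.255) -> Router Q
  71.0.0.0/9 (71.0.0.0 - 71.127.255.255) -> Router V
  71.0.0.0/10 (71.0.0.0 - 71.63.255.255) -> Router F
More-specific entries that do NOT match:
  71.46.235.0/29 (71.46.235.0 - 71.46.235.7) does not contain 71.46.235.71
  71.46.235.96/28 (71.46.235.96 - 71.46.235.111) does not contain 71.46.235.71
  71.110.235.64/27 (71.110.235.64 - 71.110.235.95) does not contain 71.46.235.71
  71.46.226.0/23 (71.46.226.0 - 71.46.227.255) does not contain 71.46.235.71
  71.46.236.0/22 (71.46.236.0 - 71.46.239.255) does not contain 71.46.235.71
  71.46.96.0/19 (71.46.96.0 - 71.46.127.255) does not contain 71.46.235.71
  71.38.0.0/15 (71.38.0.0 - 71.39.255.255) does not contain 71.46.235.71
  71.48.0.0/12 (71.48.0.0 - 71.63.255.255) does not contain 71.46.235.71
  103.32.0.0/11 (103.32.0.0 - 103.63.255.255) does not contain 71.46.235.71
Longest matching prefix is /10 -> next hop Router F.

Router F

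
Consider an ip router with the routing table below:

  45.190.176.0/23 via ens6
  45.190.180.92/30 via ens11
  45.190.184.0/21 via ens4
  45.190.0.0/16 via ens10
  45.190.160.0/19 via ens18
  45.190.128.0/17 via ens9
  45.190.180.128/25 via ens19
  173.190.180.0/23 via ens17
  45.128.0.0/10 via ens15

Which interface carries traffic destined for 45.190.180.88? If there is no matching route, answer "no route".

Routes whose prefix contains 45.190.180.88:
  45.128.0.0/10 (45.128.0.0 - 45.191.255.255) -> ens15
  45.190.0.0/16 (45.190.0.0 - 45.190.255.255) -> ens10
  45.190.128.0/17 (45.190.128.0 - 45.190.255.255) -> ens9
  45.190.160.0/19 (45.190.160.0 - 45.190.191.255) -> ens18
More-specific entries that do NOT match:
  45.190.180.92/30 (45.190.180.92 - 45.190.180.95) does not contain 45.190.180.88
  45.190.180.128/25 (45.190.180.128 - 45.190.180.255) does not contain 45.190.180.88
  45.190.176.0/23 (45.190.176.0 - 45.190.177.255) does not contain 45.190.180.88
  173.190.180.0/23 (173.190.180.0 - 173.190.181.255) does not contain 45.190.180.88
  45.190.184.0/21 (45.190.184.0 - 45.190.191.255) does not contain 45.190.180.88
Longest matching prefix is /19 -> interface ens18.

ens18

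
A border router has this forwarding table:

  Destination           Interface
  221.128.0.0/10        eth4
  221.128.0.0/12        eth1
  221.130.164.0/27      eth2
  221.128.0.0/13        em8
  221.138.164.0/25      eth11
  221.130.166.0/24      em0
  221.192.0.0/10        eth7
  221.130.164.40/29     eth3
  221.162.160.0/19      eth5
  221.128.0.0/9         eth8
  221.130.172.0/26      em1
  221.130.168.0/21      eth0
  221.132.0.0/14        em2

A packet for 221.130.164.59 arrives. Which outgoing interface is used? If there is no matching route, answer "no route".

Routes whose prefix contains 221.130.164.59:
  221.128.0.0/9 (221.128.0.0 - 221.255.255.255) -> eth8
  221.128.0.0/10 (221.128.0.0 - 221.191.255.255) -> eth4
  221.128.0.0/12 (221.128.0.0 - 221.143.255.255) -> eth1
  221.128.0.0/13 (221.128.0.0 - 221.135.255.255) -> em8
More-specific entries that do NOT match:
  221.130.164.40/29 (221.130.164.40 - 221.130.164.47) does not contain 221.130.164.59
  221.130.164.0/27 (221.130.164.0 - 221.130.164.31) does not contain 221.130.164.59
  221.130.172.0/26 (221.130.172.0 - 221.130.172.63) does not contain 221.130.164.59
  221.138.164.0/25 (221.138.164.0 - 221.138.164.127) does not contain 221.130.164.59
  221.130.166.0/24 (221.130.166.0 - 221.130.166.255) does not contain 221.130.164.59
  221.130.168.0/21 (221.130.168.0 - 221.130.175.255) does not contain 221.130.164.59
  221.162.160.0/19 (221.162.160.0 - 221.162.191.255) does not contain 221.130.164.59
  221.132.0.0/14 (221.132.0.0 - 221.135.255.255) does not contain 221.130.164.59
Longest matching prefix is /13 -> interface em8.

em8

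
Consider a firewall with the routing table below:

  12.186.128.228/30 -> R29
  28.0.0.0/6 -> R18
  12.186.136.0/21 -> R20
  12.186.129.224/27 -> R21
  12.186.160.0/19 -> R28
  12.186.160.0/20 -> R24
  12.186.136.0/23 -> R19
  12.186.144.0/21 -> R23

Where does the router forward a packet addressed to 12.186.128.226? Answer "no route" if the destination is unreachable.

No entry's prefix contains 12.186.128.226; there is no default route.

no route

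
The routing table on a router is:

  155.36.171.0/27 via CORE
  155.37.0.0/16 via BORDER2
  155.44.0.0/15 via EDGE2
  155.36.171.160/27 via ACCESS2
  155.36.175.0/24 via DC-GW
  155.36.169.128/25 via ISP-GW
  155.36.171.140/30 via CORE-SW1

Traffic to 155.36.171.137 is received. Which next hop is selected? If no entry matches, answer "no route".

No entry's prefix contains 155.36.171.137; there is no default route.

no route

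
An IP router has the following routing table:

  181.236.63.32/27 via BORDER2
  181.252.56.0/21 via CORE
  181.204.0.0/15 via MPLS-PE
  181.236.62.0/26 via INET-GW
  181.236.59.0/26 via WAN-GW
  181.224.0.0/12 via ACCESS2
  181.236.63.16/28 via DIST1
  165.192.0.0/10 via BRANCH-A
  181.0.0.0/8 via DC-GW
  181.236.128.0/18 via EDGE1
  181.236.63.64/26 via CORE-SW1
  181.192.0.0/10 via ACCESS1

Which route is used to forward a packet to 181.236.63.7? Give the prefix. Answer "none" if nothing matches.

181.224.0.0/12

Entries matching 181.236.63.7:
  181.0.0.0/8 (181.0.0.0 - 181.255.255.255)
  181.192.0.0/10 (181.192.0.0 - 181.255.255.255)
  181.224.0.0/12 (181.224.0.0 - 181.239.255.255)
Most specific is 181.224.0.0/12.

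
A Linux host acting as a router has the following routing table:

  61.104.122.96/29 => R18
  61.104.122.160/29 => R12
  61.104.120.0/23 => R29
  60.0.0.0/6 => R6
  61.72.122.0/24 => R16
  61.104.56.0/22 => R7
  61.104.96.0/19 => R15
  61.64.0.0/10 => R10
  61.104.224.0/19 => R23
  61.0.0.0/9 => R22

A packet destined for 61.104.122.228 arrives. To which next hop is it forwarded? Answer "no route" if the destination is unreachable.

R15

Routes whose prefix contains 61.104.122.228:
  60.0.0.0/6 (60.0.0.0 - 63.255.255.255) -> R6
  61.0.0.0/9 (61.0.0.0 - 61.127.255.255) -> R22
  61.64.0.0/10 (61.64.0.0 - 61.127.255.255) -> R10
  61.104.96.0/19 (61.104.96.0 - 61.104.127.255) -> R15
More-specific entries that do NOT match:
  61.104.122.96/29 (61.104.122.96 - 61.104.122.103) does not contain 61.104.122.228
  61.104.122.160/29 (61.104.122.160 - 61.104.122.167) does not contain 61.104.122.228
  61.72.122.0/24 (61.72.122.0 - 61.72.122.255) does not contain 61.104.122.228
  61.104.120.0/23 (61.104.120.0 - 61.104.121.255) does not contain 61.104.122.228
  61.104.56.0/22 (61.104.56.0 - 61.104.59.255) does not contain 61.104.122.228
Longest matching prefix is /19 -> next hop R15.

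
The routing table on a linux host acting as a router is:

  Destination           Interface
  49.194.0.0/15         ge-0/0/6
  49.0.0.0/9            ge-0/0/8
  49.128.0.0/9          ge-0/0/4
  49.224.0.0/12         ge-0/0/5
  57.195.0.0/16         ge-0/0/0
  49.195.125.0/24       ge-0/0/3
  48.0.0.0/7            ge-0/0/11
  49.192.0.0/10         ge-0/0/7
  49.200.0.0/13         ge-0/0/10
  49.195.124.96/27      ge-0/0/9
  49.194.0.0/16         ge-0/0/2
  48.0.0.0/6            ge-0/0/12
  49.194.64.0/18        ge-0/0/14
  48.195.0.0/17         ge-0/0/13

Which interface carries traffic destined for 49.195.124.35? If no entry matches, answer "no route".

Routes whose prefix contains 49.195.124.35:
  48.0.0.0/6 (48.0.0.0 - 51.255.255.255) -> ge-0/0/12
  48.0.0.0/7 (48.0.0.0 - 49.255.255.255) -> ge-0/0/11
  49.128.0.0/9 (49.128.0.0 - 49.255.255.255) -> ge-0/0/4
  49.192.0.0/10 (49.192.0.0 - 49.255.255.255) -> ge-0/0/7
  49.194.0.0/15 (49.194.0.0 - 49.195.255.255) -> ge-0/0/6
More-specific entries that do NOT match:
  49.195.124.96/27 (49.195.124.96 - 49.195.124.127) does not contain 49.195.124.35
  49.195.125.0/24 (49.195.125.0 - 49.195.125.255) does not contain 49.195.124.35
  49.194.64.0/18 (49.194.64.0 - 49.194.127.255) does not contain 49.195.124.35
  48.195.0.0/17 (48.195.0.0 - 48.195.127.255) does not contain 49.195.124.35
  57.195.0.0/16 (57.195.0.0 - 57.195.255.255) does not contain 49.195.124.35
  49.194.0.0/16 (49.194.0.0 - 49.194.255.255) does not contain 49.195.124.35
Longest matching prefix is /15 -> interface ge-0/0/6.

ge-0/0/6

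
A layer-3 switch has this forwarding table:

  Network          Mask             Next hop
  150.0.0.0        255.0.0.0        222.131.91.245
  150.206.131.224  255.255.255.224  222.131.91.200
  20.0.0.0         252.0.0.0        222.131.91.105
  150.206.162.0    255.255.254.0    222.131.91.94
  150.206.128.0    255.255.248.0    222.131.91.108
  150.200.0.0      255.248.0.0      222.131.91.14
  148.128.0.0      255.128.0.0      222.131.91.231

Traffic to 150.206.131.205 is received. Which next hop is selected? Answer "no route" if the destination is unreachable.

222.131.91.108

Routes whose prefix contains 150.206.131.205:
  150.0.0.0/8 (150.0.0.0 - 150.255.255.255) -> 222.131.91.245
  150.200.0.0/13 (150.200.0.0 - 150.207.255.255) -> 222.131.91.14
  150.206.128.0/21 (150.206.128.0 - 150.206.135.255) -> 222.131.91.108
More-specific entries that do NOT match:
  150.206.131.224/27 (150.206.131.224 - 150.206.131.255) does not contain 150.206.131.205
  150.206.162.0/23 (150.206.162.0 - 150.206.163.255) does not contain 150.206.131.205
Longest matching prefix is /21 -> next hop 222.131.91.108.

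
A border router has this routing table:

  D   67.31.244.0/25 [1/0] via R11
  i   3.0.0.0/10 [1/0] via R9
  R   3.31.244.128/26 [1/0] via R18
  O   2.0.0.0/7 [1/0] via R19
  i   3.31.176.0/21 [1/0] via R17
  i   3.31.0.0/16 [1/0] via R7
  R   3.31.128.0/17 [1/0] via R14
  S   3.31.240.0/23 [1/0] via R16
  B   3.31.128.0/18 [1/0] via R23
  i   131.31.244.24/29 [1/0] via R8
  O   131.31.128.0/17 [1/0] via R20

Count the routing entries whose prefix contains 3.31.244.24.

Prefixes containing 3.31.244.24:
  2.0.0.0/7 (2.0.0.0 - 3.255.255.255)
  3.0.0.0/10 (3.0.0.0 - 3.63.255.255)
  3.31.0.0/16 (3.31.0.0 - 3.31.255.255)
  3.31.128.0/17 (3.31.128.0 - 3.31.255.255)
Total matching entries: 4.

4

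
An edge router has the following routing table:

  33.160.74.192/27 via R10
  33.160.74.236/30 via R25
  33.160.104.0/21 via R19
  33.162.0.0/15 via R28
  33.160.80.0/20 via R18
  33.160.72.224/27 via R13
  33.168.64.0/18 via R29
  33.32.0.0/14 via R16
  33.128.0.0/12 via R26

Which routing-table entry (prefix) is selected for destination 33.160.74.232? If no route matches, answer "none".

33.160.74.232 is outside every listed prefix and there is no default route.

none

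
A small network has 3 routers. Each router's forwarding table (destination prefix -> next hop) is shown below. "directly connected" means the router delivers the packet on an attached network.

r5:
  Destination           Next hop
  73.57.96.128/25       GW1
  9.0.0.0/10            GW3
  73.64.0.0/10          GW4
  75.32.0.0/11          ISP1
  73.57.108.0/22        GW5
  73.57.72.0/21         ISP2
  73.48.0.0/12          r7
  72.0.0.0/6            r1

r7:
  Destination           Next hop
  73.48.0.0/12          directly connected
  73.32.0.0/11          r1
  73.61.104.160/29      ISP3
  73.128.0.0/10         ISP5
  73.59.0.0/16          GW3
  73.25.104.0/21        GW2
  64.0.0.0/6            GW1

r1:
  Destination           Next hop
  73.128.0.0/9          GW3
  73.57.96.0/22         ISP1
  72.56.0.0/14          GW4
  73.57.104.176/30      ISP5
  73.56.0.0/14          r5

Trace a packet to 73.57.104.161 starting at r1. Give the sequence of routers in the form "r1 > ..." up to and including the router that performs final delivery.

At r1: longest match for 73.57.104.161 is 73.56.0.0/14 -> r5
At r5: longest match for 73.57.104.161 is 73.48.0.0/12 -> r7
At r7: longest match for 73.57.104.161 is 73.48.0.0/12 -> directly connected

r1 > r5 > r7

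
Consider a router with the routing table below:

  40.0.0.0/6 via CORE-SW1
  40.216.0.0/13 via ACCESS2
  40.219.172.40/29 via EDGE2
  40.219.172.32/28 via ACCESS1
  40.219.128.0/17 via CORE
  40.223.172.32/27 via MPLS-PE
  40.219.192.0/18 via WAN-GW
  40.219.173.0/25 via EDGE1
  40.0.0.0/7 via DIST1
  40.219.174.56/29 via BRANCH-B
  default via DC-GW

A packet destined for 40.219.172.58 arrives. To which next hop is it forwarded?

CORE

Routes whose prefix contains 40.219.172.58:
  0.0.0.0/0 (default, matches everything) -> DC-GW
  40.0.0.0/6 (40.0.0.0 - 43.255.255.255) -> CORE-SW1
  40.0.0.0/7 (40.0.0.0 - 41.255.255.255) -> DIST1
  40.216.0.0/13 (40.216.0.0 - 40.223.255.255) -> ACCESS2
  40.219.128.0/17 (40.219.128.0 - 40.219.255.255) -> CORE
More-specific entries that do NOT match:
  40.219.172.40/29 (40.219.172.40 - 40.219.172.47) does not contain 40.219.172.58
  40.219.174.56/29 (40.219.174.56 - 40.219.174.63) does not contain 40.219.172.58
  40.219.172.32/28 (40.219.172.32 - 40.219.172.47) does not contain 40.219.172.58
  40.223.172.32/27 (40.223.172.32 - 40.223.172.63) does not contain 40.219.172.58
  40.219.173.0/25 (40.219.173.0 - 40.219.173.127) does not contain 40.219.172.58
  40.219.192.0/18 (40.219.192.0 - 40.219.255.255) does not contain 40.219.172.58
Longest matching prefix is /17 -> next hop CORE.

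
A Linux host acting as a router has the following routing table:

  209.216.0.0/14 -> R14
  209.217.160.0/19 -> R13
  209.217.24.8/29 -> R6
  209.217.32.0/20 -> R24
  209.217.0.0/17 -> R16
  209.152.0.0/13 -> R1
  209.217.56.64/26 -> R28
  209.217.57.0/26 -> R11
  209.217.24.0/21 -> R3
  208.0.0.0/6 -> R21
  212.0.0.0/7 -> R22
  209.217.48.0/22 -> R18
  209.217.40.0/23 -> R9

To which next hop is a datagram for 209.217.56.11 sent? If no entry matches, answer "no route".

R16

Routes whose prefix contains 209.217.56.11:
  208.0.0.0/6 (208.0.0.0 - 211.255.255.255) -> R21
  209.216.0.0/14 (209.216.0.0 - 209.219.255.255) -> R14
  209.217.0.0/17 (209.217.0.0 - 209.217.127.255) -> R16
More-specific entries that do NOT match:
  209.217.24.8/29 (209.217.24.8 - 209.217.24.15) does not contain 209.217.56.11
  209.217.56.64/26 (209.217.56.64 - 209.217.56.127) does not contain 209.217.56.11
  209.217.57.0/26 (209.217.57.0 - 209.217.57.63) does not contain 209.217.56.11
  209.217.40.0/23 (209.217.40.0 - 209.217.41.255) does not contain 209.217.56.11
  209.217.48.0/22 (209.217.48.0 - 209.217.51.255) does not contain 209.217.56.11
  209.217.24.0/21 (209.217.24.0 - 209.217.31.255) does not contain 209.217.56.11
  209.217.32.0/20 (209.217.32.0 - 209.217.47.255) does not contain 209.217.56.11
  209.217.160.0/19 (209.217.160.0 - 209.217.191.255) does not contain 209.217.56.11
Longest matching prefix is /17 -> next hop R16.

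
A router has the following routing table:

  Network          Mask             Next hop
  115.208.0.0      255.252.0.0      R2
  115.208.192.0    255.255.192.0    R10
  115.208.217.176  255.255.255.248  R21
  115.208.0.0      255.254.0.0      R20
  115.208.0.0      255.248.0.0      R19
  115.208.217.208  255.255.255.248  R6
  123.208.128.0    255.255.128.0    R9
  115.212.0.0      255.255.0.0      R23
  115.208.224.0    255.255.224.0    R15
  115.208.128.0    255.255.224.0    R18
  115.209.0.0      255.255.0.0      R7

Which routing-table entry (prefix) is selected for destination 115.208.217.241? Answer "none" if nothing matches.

Entries matching 115.208.217.241:
  115.208.0.0/13 (115.208.0.0 - 115.215.255.255)
  115.208.0.0/14 (115.208.0.0 - 115.211.255.255)
  115.208.0.0/15 (115.208.0.0 - 115.209.255.255)
  115.208.192.0/18 (115.208.192.0 - 115.208.255.255)
Most specific is 115.208.192.0/18.

115.208.192.0/18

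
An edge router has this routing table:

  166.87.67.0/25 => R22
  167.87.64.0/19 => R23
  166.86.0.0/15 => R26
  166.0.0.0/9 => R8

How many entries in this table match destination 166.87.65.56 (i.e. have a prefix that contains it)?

Prefixes containing 166.87.65.56:
  166.0.0.0/9 (166.0.0.0 - 166.127.255.255)
  166.86.0.0/15 (166.86.0.0 - 166.87.255.255)
Total matching entries: 2.

2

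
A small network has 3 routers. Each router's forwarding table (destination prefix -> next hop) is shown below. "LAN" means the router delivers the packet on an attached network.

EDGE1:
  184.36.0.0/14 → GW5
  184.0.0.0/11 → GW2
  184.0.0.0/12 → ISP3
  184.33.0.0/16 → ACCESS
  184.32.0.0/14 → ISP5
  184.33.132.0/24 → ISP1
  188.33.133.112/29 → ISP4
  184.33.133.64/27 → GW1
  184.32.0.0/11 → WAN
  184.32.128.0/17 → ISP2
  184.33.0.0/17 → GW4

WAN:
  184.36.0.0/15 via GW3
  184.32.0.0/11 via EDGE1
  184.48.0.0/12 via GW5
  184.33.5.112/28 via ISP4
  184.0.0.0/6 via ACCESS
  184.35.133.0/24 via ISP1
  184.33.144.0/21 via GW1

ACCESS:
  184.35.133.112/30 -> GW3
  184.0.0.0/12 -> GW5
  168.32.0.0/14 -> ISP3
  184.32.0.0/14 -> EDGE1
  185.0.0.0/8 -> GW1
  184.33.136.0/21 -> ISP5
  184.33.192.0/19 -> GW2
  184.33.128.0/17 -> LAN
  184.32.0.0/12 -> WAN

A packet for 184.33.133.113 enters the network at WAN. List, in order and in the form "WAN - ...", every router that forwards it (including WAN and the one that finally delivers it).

At WAN: longest match for 184.33.133.113 is 184.32.0.0/11 -> EDGE1
At EDGE1: longest match for 184.33.133.113 is 184.33.0.0/16 -> ACCESS
At ACCESS: longest match for 184.33.133.113 is 184.33.128.0/17 -> LAN

WAN - EDGE1 - ACCESS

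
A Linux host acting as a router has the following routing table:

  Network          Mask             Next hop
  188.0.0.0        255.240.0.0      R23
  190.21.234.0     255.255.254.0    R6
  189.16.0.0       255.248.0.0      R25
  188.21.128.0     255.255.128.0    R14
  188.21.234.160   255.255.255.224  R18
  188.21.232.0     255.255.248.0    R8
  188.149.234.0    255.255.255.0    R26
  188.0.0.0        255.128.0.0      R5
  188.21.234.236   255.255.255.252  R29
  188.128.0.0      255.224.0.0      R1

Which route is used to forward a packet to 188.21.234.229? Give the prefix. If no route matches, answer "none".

Entries matching 188.21.234.229:
  188.0.0.0/9 (188.0.0.0 - 188.127.255.255)
  188.21.128.0/17 (188.21.128.0 - 188.21.255.255)
  188.21.232.0/21 (188.21.232.0 - 188.21.239.255)
Most specific is 188.21.232.0/21.

188.21.232.0/21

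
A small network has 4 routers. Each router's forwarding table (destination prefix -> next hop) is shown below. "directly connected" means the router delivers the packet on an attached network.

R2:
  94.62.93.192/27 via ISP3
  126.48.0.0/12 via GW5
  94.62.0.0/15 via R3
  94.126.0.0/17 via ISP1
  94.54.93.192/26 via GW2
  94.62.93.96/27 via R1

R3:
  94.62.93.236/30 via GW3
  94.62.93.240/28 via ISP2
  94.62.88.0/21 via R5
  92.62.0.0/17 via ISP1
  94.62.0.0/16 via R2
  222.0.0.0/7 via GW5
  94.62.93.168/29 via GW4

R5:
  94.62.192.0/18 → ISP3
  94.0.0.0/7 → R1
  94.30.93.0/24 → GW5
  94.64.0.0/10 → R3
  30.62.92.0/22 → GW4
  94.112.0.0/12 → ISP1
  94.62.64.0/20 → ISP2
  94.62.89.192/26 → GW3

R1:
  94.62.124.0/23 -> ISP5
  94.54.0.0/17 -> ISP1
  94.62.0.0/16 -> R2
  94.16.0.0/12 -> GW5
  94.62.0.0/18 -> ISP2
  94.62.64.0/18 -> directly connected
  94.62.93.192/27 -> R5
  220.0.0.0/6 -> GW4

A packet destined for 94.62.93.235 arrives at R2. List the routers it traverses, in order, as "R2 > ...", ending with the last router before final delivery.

R2 > R3 > R5 > R1

At R2: longest match for 94.62.93.235 is 94.62.0.0/15 -> R3
At R3: longest match for 94.62.93.235 is 94.62.88.0/21 -> R5
At R5: longest match for 94.62.93.235 is 94.0.0.0/7 -> R1
At R1: longest match for 94.62.93.235 is 94.62.64.0/18 -> directly connected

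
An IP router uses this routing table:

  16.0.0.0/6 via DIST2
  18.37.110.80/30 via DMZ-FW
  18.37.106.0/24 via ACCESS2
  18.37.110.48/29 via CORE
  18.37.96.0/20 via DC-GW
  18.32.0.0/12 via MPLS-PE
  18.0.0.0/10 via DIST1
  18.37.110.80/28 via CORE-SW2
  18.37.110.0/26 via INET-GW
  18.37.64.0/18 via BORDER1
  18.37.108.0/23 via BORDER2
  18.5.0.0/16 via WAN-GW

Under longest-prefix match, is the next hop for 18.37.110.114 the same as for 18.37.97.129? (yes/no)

yes

18.37.110.114: longest match 18.37.96.0/20 -> DC-GW
18.37.97.129: longest match 18.37.96.0/20 -> DC-GW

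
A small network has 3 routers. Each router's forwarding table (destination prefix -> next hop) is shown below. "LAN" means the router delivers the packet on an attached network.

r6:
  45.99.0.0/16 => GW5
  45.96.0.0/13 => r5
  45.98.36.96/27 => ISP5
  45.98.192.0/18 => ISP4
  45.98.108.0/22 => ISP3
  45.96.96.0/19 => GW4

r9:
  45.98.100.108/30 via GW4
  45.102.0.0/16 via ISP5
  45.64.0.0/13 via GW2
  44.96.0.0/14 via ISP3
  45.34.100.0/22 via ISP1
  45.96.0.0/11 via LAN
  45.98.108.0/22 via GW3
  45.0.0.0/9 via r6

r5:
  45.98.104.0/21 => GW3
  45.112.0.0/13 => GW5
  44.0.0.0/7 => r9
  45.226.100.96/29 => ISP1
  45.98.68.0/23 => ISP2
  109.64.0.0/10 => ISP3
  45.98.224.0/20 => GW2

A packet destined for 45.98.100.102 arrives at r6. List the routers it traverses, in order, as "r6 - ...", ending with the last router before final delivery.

At r6: longest match for 45.98.100.102 is 45.96.0.0/13 -> r5
At r5: longest match for 45.98.100.102 is 44.0.0.0/7 -> r9
At r9: longest match for 45.98.100.102 is 45.96.0.0/11 -> LAN

r6 - r5 - r9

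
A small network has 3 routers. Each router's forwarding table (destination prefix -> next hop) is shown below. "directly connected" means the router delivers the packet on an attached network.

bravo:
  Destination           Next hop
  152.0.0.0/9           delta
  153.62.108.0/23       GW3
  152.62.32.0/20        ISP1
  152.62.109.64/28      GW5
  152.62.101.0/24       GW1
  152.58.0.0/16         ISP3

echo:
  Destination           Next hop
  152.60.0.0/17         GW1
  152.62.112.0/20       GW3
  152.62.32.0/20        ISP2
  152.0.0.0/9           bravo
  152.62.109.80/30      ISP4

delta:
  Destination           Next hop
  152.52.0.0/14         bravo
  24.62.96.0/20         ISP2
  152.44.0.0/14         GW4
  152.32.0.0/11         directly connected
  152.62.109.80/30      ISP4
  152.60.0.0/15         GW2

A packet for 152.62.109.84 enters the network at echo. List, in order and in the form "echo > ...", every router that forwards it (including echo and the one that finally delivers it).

At echo: longest match for 152.62.109.84 is 152.0.0.0/9 -> bravo
At bravo: longest match for 152.62.109.84 is 152.0.0.0/9 -> delta
At delta: longest match for 152.62.109.84 is 152.32.0.0/11 -> directly connected

echo > bravo > delta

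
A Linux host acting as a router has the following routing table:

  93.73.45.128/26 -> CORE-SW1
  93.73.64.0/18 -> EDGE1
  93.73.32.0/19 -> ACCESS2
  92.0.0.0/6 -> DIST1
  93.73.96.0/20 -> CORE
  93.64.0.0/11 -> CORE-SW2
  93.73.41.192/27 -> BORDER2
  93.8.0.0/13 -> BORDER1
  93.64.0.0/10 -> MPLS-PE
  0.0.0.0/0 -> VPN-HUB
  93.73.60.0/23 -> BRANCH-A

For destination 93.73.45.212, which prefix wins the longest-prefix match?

Entries matching 93.73.45.212:
  0.0.0.0/0 (default, matches everything)
  92.0.0.0/6 (92.0.0.0 - 95.255.255.255)
  93.64.0.0/10 (93.64.0.0 - 93.127.255.255)
  93.64.0.0/11 (93.64.0.0 - 93.95.255.255)
  93.73.32.0/19 (93.73.32.0 - 93.73.63.255)
Most specific is 93.73.32.0/19.

93.73.32.0/19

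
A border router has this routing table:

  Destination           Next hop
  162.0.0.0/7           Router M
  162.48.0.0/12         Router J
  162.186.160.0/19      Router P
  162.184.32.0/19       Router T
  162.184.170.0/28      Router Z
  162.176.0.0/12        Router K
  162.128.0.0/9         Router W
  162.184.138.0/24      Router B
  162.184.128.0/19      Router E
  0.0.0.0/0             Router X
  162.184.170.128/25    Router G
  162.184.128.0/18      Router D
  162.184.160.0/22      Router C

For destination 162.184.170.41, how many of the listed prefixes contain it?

5

Prefixes containing 162.184.170.41:
  0.0.0.0/0 (default, matches everything)
  162.0.0.0/7 (162.0.0.0 - 163.255.255.255)
  162.128.0.0/9 (162.128.0.0 - 162.255.255.255)
  162.176.0.0/12 (162.176.0.0 - 162.191.255.255)
  162.184.128.0/18 (162.184.128.0 - 162.184.191.255)
Total matching entries: 5.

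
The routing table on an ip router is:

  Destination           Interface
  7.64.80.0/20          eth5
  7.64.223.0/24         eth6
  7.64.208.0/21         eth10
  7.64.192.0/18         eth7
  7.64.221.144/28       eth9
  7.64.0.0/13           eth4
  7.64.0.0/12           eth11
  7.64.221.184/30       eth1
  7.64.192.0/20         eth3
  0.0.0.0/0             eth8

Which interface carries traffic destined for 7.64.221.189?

eth7

Routes whose prefix contains 7.64.221.189:
  0.0.0.0/0 (default, matches everything) -> eth8
  7.64.0.0/12 (7.64.0.0 - 7.79.255.255) -> eth11
  7.64.0.0/13 (7.64.0.0 - 7.71.255.255) -> eth4
  7.64.192.0/18 (7.64.192.0 - 7.64.255.255) -> eth7
More-specific entries that do NOT match:
  7.64.221.184/30 (7.64.221.184 - 7.64.221.187) does not contain 7.64.221.189
  7.64.221.144/28 (7.64.221.144 - 7.64.221.159) does not contain 7.64.221.189
  7.64.223.0/24 (7.64.223.0 - 7.64.223.255) does not contain 7.64.221.189
  7.64.208.0/21 (7.64.208.0 - 7.64.215.255) does not contain 7.64.221.189
  7.64.80.0/20 (7.64.80.0 - 7.64.95.255) does not contain 7.64.221.189
  7.64.192.0/20 (7.64.192.0 - 7.64.207.255) does not contain 7.64.221.189
Longest matching prefix is /18 -> interface eth7.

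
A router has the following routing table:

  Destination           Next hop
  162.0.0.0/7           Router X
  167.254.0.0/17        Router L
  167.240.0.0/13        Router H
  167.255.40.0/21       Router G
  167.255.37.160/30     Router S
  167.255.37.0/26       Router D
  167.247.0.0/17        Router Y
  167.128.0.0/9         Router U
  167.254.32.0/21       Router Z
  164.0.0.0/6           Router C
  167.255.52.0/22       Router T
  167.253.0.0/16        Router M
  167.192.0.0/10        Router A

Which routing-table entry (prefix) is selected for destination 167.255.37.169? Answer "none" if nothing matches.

Entries matching 167.255.37.169:
  164.0.0.0/6 (164.0.0.0 - 167.255.255.255)
  167.128.0.0/9 (167.128.0.0 - 167.255.255.255)
  167.192.0.0/10 (167.192.0.0 - 167.255.255.255)
Most specific is 167.192.0.0/10.

167.192.0.0/10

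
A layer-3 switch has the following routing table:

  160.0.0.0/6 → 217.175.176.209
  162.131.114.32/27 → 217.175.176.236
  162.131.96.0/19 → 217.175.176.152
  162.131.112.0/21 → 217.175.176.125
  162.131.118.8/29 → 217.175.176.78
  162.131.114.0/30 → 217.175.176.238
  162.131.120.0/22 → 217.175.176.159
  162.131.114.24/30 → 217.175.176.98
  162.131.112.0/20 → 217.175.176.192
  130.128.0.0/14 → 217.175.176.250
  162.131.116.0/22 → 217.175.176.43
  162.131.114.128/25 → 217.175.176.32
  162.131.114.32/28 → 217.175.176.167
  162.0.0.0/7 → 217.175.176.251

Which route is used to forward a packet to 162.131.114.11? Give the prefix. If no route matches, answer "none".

Entries matching 162.131.114.11:
  160.0.0.0/6 (160.0.0.0 - 163.255.255.255)
  162.0.0.0/7 (162.0.0.0 - 163.255.255.255)
  162.131.96.0/19 (162.131.96.0 - 162.131.127.255)
  162.131.112.0/20 (162.131.112.0 - 162.131.127.255)
  162.131.112.0/21 (162.131.112.0 - 162.131.119.255)
Most specific is 162.131.112.0/21.

162.131.112.0/21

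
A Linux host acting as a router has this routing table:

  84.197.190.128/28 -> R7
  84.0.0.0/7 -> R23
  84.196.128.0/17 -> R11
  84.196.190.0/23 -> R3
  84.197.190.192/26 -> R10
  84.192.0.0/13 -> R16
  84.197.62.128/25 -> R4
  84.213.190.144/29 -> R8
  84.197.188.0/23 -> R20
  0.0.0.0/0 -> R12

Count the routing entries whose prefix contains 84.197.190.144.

Prefixes containing 84.197.190.144:
  0.0.0.0/0 (default, matches everything)
  84.0.0.0/7 (84.0.0.0 - 85.255.255.255)
  84.192.0.0/13 (84.192.0.0 - 84.199.255.255)
Total matching entries: 3.

3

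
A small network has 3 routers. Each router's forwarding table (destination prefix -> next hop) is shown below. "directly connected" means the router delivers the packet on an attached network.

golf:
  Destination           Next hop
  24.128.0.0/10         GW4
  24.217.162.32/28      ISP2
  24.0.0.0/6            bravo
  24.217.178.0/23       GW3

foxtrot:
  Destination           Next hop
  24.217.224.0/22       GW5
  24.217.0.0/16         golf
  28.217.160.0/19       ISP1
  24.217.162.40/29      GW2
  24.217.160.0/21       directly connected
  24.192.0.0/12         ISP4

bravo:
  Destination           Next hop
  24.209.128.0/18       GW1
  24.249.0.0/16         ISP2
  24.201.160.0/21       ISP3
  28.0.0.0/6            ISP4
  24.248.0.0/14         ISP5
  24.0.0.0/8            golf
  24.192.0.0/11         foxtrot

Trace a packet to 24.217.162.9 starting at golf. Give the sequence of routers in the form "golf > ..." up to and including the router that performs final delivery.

At golf: longest match for 24.217.162.9 is 24.0.0.0/6 -> bravo
At bravo: longest match for 24.217.162.9 is 24.192.0.0/11 -> foxtrot
At foxtrot: longest match for 24.217.162.9 is 24.217.160.0/21 -> directly connected

golf > bravo > foxtrot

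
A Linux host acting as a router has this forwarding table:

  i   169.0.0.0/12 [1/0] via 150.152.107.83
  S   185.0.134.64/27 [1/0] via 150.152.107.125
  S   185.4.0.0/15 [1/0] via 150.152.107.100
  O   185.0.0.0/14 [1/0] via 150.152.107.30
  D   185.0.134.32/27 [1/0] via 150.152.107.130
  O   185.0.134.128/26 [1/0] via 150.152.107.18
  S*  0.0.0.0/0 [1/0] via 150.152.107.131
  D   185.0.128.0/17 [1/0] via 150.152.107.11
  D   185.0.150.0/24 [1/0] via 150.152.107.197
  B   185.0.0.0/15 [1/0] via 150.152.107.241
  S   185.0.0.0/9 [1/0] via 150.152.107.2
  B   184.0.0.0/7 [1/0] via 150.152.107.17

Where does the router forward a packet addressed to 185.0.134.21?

Routes whose prefix contains 185.0.134.21:
  0.0.0.0/0 (default, matches everything) -> 150.152.107.131
  184.0.0.0/7 (184.0.0.0 - 185.255.255.255) -> 150.152.107.17
  185.0.0.0/9 (185.0.0.0 - 185.127.255.255) -> 150.152.107.2
  185.0.0.0/14 (185.0.0.0 - 185.3.255.255) -> 150.152.107.30
  185.0.0.0/15 (185.0.0.0 - 185.1.255.255) -> 150.152.107.241
  185.0.128.0/17 (185.0.128.0 - 185.0.255.255) -> 150.152.107.11
More-specific entries that do NOT match:
  185.0.134.64/27 (185.0.134.64 - 185.0.134.95) does not contain 185.0.134.21
  185.0.134.32/27 (185.0.134.32 - 185.0.134.63) does not contain 185.0.134.21
  185.0.134.128/26 (185.0.134.128 - 185.0.134.191) does not contain 185.0.134.21
  185.0.150.0/24 (185.0.150.0 - 185.0.150.255) does not contain 185.0.134.21
Longest matching prefix is /17 -> next hop 150.152.107.11.

150.152.107.11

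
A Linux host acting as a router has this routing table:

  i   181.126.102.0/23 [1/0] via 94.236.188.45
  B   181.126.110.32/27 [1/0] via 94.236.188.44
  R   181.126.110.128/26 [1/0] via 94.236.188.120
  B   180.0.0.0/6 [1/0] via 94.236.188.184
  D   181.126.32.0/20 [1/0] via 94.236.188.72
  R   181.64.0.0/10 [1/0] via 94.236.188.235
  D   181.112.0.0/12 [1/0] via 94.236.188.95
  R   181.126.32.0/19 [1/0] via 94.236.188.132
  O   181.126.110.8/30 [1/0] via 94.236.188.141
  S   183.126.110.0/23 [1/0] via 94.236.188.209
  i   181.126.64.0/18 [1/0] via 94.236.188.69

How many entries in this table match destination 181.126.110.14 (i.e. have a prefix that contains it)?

4

Prefixes containing 181.126.110.14:
  180.0.0.0/6 (180.0.0.0 - 183.255.255.255)
  181.64.0.0/10 (181.64.0.0 - 181.127.255.255)
  181.112.0.0/12 (181.112.0.0 - 181.127.255.255)
  181.126.64.0/18 (181.126.64.0 - 181.126.127.255)
Total matching entries: 4.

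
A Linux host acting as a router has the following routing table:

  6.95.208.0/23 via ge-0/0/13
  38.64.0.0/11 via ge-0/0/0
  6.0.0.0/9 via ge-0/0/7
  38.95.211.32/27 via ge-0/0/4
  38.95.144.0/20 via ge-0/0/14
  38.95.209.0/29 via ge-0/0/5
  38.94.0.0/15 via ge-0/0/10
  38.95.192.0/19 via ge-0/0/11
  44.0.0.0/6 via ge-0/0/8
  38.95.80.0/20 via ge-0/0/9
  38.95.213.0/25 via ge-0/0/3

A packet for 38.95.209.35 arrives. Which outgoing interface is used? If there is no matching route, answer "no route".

Routes whose prefix contains 38.95.209.35:
  38.64.0.0/11 (38.64.0.0 - 38.95.255.255) -> ge-0/0/0
  38.94.0.0/15 (38.94.0.0 - 38.95.255.255) -> ge-0/0/10
  38.95.192.0/19 (38.95.192.0 - 38.95.223.255) -> ge-0/0/11
More-specific entries that do NOT match:
  38.95.209.0/29 (38.95.209.0 - 38.95.209.7) does not contain 38.95.209.35
  38.95.211.32/27 (38.95.211.32 - 38.95.211.63) does not contain 38.95.209.35
  38.95.213.0/25 (38.95.213.0 - 38.95.213.127) does not contain 38.95.209.35
  6.95.208.0/23 (6.95.208.0 - 6.95.209.255) does not contain 38.95.209.35
  38.95.144.0/20 (38.95.144.0 - 38.95.159.255) does not contain 38.95.209.35
  38.95.80.0/20 (38.95.80.0 - 38.95.95.255) does not contain 38.95.209.35
Longest matching prefix is /19 -> interface ge-0/0/11.

ge-0/0/11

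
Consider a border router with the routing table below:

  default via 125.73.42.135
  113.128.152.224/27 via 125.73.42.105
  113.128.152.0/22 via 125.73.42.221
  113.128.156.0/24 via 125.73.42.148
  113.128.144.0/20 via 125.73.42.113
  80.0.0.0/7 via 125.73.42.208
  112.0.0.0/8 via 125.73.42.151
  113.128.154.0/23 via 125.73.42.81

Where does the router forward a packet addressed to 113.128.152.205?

125.73.42.221

Routes whose prefix contains 113.128.152.205:
  0.0.0.0/0 (default, matches everything) -> 125.73.42.135
  113.128.144.0/20 (113.128.144.0 - 113.128.159.255) -> 125.73.42.113
  113.128.152.0/22 (113.128.152.0 - 113.128.155.255) -> 125.73.42.221
More-specific entries that do NOT match:
  113.128.152.224/27 (113.128.152.224 - 113.128.152.255) does not contain 113.128.152.205
  113.128.156.0/24 (113.128.156.0 - 113.128.156.255) does not contain 113.128.152.205
  113.128.154.0/23 (113.128.154.0 - 113.128.155.255) does not contain 113.128.152.205
Longest matching prefix is /22 -> next hop 125.73.42.221.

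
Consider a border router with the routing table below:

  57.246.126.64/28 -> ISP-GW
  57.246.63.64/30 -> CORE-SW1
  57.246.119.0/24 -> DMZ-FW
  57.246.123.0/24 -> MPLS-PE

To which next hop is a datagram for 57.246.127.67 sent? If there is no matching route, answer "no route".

No entry's prefix contains 57.246.127.67; there is no default route.

no route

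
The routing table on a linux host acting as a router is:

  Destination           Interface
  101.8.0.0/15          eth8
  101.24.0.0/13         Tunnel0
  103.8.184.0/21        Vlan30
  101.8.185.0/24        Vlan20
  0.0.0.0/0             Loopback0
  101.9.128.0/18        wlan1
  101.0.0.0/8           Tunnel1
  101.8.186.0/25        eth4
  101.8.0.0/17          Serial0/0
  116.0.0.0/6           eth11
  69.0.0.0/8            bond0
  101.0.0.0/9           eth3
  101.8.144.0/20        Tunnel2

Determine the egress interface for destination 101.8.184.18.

Routes whose prefix contains 101.8.184.18:
  0.0.0.0/0 (default, matches everything) -> Loopback0
  101.0.0.0/8 (101.0.0.0 - 101.255.255.255) -> Tunnel1
  101.0.0.0/9 (101.0.0.0 - 101.127.255.255) -> eth3
  101.8.0.0/15 (101.8.0.0 - 101.9.255.255) -> eth8
More-specific entries that do NOT match:
  101.8.186.0/25 (101.8.186.0 - 101.8.186.127) does not contain 101.8.184.18
  101.8.185.0/24 (101.8.185.0 - 101.8.185.255) does not contain 101.8.184.18
  103.8.184.0/21 (103.8.184.0 - 103.8.191.255) does not contain 101.8.184.18
  101.8.144.0/20 (101.8.144.0 - 101.8.159.255) does not contain 101.8.184.18
  101.9.128.0/18 (101.9.128.0 - 101.9.191.255) does not contain 101.8.184.18
  101.8.0.0/17 (101.8.0.0 - 101.8.127.255) does not contain 101.8.184.18
Longest matching prefix is /15 -> interface eth8.

eth8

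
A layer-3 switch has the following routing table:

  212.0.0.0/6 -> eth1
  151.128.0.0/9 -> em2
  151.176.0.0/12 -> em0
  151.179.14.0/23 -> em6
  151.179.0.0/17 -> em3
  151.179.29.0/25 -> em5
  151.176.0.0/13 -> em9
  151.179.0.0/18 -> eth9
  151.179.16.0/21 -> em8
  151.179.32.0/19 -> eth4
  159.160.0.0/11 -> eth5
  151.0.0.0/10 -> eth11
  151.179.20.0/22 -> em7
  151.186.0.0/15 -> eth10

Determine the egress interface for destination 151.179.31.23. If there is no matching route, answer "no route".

Routes whose prefix contains 151.179.31.23:
  151.128.0.0/9 (151.128.0.0 - 151.255.255.255) -> em2
  151.176.0.0/12 (151.176.0.0 - 151.191.255.255) -> em0
  151.176.0.0/13 (151.176.0.0 - 151.183.255.255) -> em9
  151.179.0.0/17 (151.179.0.0 - 151.179.127.255) -> em3
  151.179.0.0/18 (151.179.0.0 - 151.179.63.255) -> eth9
More-specific entries that do NOT match:
  151.179.29.0/25 (151.179.29.0 - 151.179.29.127) does not contain 151.179.31.23
  151.179.14.0/23 (151.179.14.0 - 151.179.15.255) does not contain 151.179.31.23
  151.179.20.0/22 (151.179.20.0 - 151.179.23.255) does not contain 151.179.31.23
  151.179.16.0/21 (151.179.16.0 - 151.179.23.255) does not contain 151.179.31.23
  151.179.32.0/19 (151.179.32.0 - 151.179.63.255) does not contain 151.179.31.23
Longest matching prefix is /18 -> interface eth9.

eth9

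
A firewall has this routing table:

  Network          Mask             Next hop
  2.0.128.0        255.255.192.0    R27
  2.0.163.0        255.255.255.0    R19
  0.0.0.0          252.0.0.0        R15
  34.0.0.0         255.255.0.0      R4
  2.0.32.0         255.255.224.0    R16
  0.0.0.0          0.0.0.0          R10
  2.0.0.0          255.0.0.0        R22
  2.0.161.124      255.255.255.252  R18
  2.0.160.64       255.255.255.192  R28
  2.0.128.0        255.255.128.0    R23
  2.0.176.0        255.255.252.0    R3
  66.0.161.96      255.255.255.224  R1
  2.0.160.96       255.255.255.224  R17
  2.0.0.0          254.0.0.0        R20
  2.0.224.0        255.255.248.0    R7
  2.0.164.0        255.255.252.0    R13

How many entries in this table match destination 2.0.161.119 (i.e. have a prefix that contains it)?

6

Prefixes containing 2.0.161.119:
  0.0.0.0/0 (default, matches everything)
  0.0.0.0/6 (0.0.0.0 - 3.255.255.255)
  2.0.0.0/7 (2.0.0.0 - 3.255.255.255)
  2.0.0.0/8 (2.0.0.0 - 2.255.255.255)
  2.0.128.0/17 (2.0.128.0 - 2.0.255.255)
  2.0.128.0/18 (2.0.128.0 - 2.0.191.255)
Total matching entries: 6.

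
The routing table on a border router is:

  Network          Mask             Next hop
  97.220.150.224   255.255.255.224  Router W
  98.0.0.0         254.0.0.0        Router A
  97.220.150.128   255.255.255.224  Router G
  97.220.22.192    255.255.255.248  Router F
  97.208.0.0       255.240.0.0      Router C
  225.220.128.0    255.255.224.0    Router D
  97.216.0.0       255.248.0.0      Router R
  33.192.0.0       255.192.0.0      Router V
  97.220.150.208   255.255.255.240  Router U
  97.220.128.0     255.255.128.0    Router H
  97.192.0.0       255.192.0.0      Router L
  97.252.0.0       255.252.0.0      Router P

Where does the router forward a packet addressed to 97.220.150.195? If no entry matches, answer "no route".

Router H

Routes whose prefix contains 97.220.150.195:
  97.192.0.0/10 (97.192.0.0 - 97.255.255.255) -> Router L
  97.208.0.0/12 (97.208.0.0 - 97.223.255.255) -> Router C
  97.216.0.0/13 (97.216.0.0 - 97.223.255.255) -> Router R
  97.220.128.0/17 (97.220.128.0 - 97.220.255.255) -> Router H
More-specific entries that do NOT match:
  97.220.22.192/29 (97.220.22.192 - 97.220.22.199) does not contain 97.220.150.195
  97.220.150.208/28 (97.220.150.208 - 97.220.150.223) does not contain 97.220.150.195
  97.220.150.224/27 (97.220.150.224 - 97.220.150.255) does not contain 97.220.150.195
  97.220.150.128/27 (97.220.150.128 - 97.220.150.159) does not contain 97.220.150.195
  225.220.128.0/19 (225.220.128.0 - 225.220.159.255) does not contain 97.220.150.195
Longest matching prefix is /17 -> next hop Router H.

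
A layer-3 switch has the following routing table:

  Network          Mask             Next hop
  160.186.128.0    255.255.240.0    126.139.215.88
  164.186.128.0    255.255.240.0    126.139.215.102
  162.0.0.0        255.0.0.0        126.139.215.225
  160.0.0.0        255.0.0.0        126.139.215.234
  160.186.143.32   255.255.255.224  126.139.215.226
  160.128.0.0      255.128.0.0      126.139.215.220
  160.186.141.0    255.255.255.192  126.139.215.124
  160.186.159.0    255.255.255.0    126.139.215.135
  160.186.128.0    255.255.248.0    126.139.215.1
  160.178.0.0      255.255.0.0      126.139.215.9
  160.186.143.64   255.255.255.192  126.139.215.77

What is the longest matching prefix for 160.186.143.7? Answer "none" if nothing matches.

160.186.128.0/20

Entries matching 160.186.143.7:
  160.0.0.0/8 (160.0.0.0 - 160.255.255.255)
  160.128.0.0/9 (160.128.0.0 - 160.255.255.255)
  160.186.128.0/20 (160.186.128.0 - 160.186.143.255)
Most specific is 160.186.128.0/20.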